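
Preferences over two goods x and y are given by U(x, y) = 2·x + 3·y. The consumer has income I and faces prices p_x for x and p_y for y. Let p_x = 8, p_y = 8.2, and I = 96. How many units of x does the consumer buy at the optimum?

Linear utility — the consumer picks whichever good has higher MU/price: 2/8 = 0.25 vs 3/8.2 = 0.3659.
y gives more utility per dollar, so spend all income on y: y* = I/p_y, x* = 0.
Numerically: x* = 0, y* = 11.7073.

x* = 0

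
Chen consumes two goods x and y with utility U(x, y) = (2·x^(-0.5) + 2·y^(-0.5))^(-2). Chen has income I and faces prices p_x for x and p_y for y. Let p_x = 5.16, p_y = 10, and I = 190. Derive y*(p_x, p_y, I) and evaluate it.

MRS = MU_x/MU_y = (y/x)^(1.5). Set equal to p_x/p_y.
Hence y/x = (p_x/p_y)^(1/(1.5)), i.e. raised to the 2/3 power.
With the ratio pinned down, the budget gives x* = I/(p_x + p_y·(y/x)) and y* = (y/x)·x*.
Numerically y/x = 0.643329, so x* = 190/(5.16 + 10·0.643329) = 16.3888 and y* = 0.643329·16.3888 = 10.5434.

y* = 10.5434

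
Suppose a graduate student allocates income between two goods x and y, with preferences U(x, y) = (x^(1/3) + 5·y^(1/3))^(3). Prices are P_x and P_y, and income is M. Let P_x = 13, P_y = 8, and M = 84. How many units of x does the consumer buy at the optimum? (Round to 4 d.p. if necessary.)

Substitute y = (y/x)·x into the budget: x* = M/(P_x + P_y·(y/x)).
Numerically y/x = 23.159813, so x* = 84/(13 + 8·23.159813) = 0.4236.

x* = 0.4236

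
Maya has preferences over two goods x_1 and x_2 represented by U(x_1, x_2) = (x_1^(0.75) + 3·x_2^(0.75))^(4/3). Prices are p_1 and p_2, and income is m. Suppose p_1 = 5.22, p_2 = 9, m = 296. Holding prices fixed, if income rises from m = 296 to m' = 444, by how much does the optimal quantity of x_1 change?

MU_x_1 ∝ x_1^(-0.25), MU_x_2 ∝ 3·x_2^(-0.25), so MRS = (1/3)·(x_2/x_1)^(0.25) = p_1/p_2.
Solve for the ratio: x_2/x_1 = [3·p_1/p_2]^(4).
With the ratio pinned down, the budget gives x_1* = m/(p_1 + p_2·(x_2/x_1)) and x_2* = (x_2/x_1)·x_1*.
Numerically x_2/x_1 = 9.166362, so x_1* = 296/(5.22 + 9·9.166362) = 3.3745.
At m' = 444: x_1* = 5.0617. Change: 5.0617 − 3.3745 = 1.6872.

Δx_1* = 1.6872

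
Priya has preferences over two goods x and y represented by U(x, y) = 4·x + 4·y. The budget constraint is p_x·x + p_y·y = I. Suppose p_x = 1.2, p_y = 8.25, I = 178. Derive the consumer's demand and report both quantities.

Linear utility — the consumer picks whichever good has higher MU/price: 4/1.2 = 3.3333 vs 4/8.25 = 0.4848.
x gives more utility per dollar, so spend all income on x: x* = I/p_x, y* = 0.
Numerically: x* = 148.3333, y* = 0.

x* = 148.3333, y* = 0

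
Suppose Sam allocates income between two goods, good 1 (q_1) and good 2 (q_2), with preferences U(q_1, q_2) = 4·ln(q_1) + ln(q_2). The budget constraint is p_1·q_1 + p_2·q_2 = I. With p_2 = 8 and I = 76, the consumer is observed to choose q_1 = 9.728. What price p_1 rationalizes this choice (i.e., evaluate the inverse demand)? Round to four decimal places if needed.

Tangency: MRS = 4·q_2/q_1 = p_1/p_2.
So 4·p_2·q_2 = p_1·q_1; combined with the budget, a share 0.8 of income goes to q_1.
Demand: q_1*(p_1,p_2,I) = 0.8·I/p_1 and q_2* = 0.2·I/p_2.
Set q_1* = 9.728 in the demand function and solve for p_1: p_1 = 6.25.

p_1 = 6.25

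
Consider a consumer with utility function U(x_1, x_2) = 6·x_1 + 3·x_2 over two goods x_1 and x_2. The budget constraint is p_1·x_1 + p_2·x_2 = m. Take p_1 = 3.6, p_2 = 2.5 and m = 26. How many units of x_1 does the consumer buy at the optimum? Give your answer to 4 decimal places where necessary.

Perfect substitutes: compare marginal utility per dollar. 6/p_1 vs 3/p_2 → 1.6667 vs 1.2.
x_1 gives more utility per dollar, so spend all income on x_1: x_1* = m/p_1, x_2* = 0.
Numerically: x_1* = 7.2222, x_2* = 0.

x_1* = 7.2222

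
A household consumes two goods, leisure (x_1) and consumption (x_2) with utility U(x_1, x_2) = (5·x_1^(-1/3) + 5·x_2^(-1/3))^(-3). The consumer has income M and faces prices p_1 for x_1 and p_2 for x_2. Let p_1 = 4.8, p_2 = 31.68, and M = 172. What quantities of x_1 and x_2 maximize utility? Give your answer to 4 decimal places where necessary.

x_1* = 13.7671, x_2* = 3.3434

Substitute x_2 = (x_2/x_1)·x_1 into the budget: x_1* = M/(p_1 + p_2·(x_2/x_1)).
Numerically x_2/x_1 = 0.242852, so x_1* = 172/(4.8 + 31.68·0.242852) = 13.7671 and x_2* = 0.242852·13.7671 = 3.3434.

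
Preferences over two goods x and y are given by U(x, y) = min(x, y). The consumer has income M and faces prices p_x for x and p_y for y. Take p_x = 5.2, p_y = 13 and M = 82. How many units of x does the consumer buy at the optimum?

x* = 4.5055

With perfect complements, no substitution: consume in ratio x:y = 1:1.
Budget: p_x·x + p_y·x = M, so (p_x + p_y)·x = M.
Demand: x*(p_x,p_y,M) = M/(p_x + p_y), y* = M/(p_x + p_y).
Here 5.2 + 13 = 18.2, giving x* = 4.5055.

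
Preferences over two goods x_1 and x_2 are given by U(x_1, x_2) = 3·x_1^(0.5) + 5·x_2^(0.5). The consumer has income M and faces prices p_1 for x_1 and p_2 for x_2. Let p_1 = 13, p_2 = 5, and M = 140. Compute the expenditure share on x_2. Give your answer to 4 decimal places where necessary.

From the CES first-order condition, (3/5)·(x_2/x_1)^(0.5) = p_1/p_2.
Solve for the ratio: x_2/x_1 = [(5/3)·p_1/p_2]^(2).
With the ratio pinned down, the budget gives x_1* = M/(p_1 + p_2·(x_2/x_1)) and x_2* = (x_2/x_1)·x_1*.
Numerically x_2/x_1 = 18.777778, so x_1* = 140/(13 + 5·18.777778) = 1.3098 and x_2* = 18.777778·1.3098 = 24.5946.
Expenditure on x_2: 5·24.5946 = 122.973; share = 0.8784.

share on x_2 = 0.8784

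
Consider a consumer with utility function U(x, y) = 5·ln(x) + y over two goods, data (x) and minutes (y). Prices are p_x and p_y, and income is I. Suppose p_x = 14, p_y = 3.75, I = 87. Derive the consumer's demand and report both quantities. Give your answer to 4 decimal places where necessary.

Set MRS = p_x/p_y: (5/x)/1 = p_x/p_y.
So x*(p_x,p_y) = 5·p_y/p_x, independent of income; and y* = (I − 5·p_y)/p_y.
At the given prices: x* = 5·3.75/14 = 1.3393, and y* = 18.2.

x* = 1.3393, y* = 18.2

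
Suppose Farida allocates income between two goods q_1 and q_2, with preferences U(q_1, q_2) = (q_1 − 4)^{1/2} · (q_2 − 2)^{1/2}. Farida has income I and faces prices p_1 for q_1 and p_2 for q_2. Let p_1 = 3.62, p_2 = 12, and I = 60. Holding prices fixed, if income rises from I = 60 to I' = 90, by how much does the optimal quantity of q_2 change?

Let q_1' = q_1−4, q_2' = q_2−2. MRS = q_2'/q_1' = p_1/p_2.
Substituting into the budget: q_1* = 4 + 0.5·(I − 4·p_1 − 2·p_2)/p_1, and q_2* = 2 + 0.5·(…)/p_2.
Discretionary income = 60 − 4·3.62 − 2·12 = 21.52; q_2* = 2 + 0.5·21.52/12 = 2.8967.
At I' = 90: q_2* = 4.1467. Change: 4.1467 − 2.8967 = 1.25.

Δq_2* = 1.25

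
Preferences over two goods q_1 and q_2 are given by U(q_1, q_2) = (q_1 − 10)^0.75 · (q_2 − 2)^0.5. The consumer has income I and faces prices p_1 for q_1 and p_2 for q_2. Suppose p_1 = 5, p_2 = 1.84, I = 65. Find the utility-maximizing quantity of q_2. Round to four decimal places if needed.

This is Cobb-Douglas in (q_1−10, q_2−2): tangency gives 0.75·p_2·(q_2−2) = 0.5·p_1·(q_1−10).
After buying the subsistence bundle (10, 2), a share 0.6 of the remaining income goes to q_1: q_1* = 10 + 0.6·(I − 10p_1 − 2p_2)/p_1.
Discretionary income = 65 − 10·5 − 2·1.84 = 11.32; q_2* = 2 + 0.4·11.32/1.84 = 4.4609.

q_2* = 4.4609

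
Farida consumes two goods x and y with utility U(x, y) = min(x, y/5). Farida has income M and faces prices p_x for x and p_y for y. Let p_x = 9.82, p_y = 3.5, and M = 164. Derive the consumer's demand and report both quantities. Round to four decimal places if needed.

x* = 6.0029, y* = 30.0146

Leontief preferences: the optimum is at the kink where x/1 = y/5, i.e. y = 5·x.
Budget: p_x·x + p_y·5·x = M, so (p_x + 5·p_y)·x = M.
Demand: x*(p_x,p_y,M) = M/(p_x + 5·p_y), y* = 5·M/(p_x + 5·p_y).
Here 9.82 + 5·3.5 = 27.32, giving x* = 6.0029 and y* = 30.0146.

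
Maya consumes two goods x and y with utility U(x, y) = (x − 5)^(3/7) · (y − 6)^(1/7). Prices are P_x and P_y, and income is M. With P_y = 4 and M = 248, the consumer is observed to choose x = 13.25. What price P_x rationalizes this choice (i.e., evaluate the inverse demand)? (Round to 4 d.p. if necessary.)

Let x' = x−5, y' = y−6. MRS = 3·y'/x' = P_x/P_y.
Substituting into the budget: x* = 5 + 0.75·(M − 5·P_x − 6·P_y)/P_x, and y* = 6 + 0.25·(…)/P_y.
Set x* = 13.25 in the demand function and solve for P_x: P_x = 14.

P_x = 14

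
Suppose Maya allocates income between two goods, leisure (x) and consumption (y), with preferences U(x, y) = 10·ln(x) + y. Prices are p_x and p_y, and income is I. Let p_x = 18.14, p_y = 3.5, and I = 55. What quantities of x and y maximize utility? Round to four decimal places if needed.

x* = 1.9294, y* = 5.7143

Set MRS = p_x/p_y: (10/x)/1 = p_x/p_y.
So x*(p_x,p_y) = 10·p_y/p_x, independent of income; and y* = (I − 10·p_y)/p_y.
At the given prices: x* = 10·3.5/18.14 = 1.9294, and y* = 5.7143.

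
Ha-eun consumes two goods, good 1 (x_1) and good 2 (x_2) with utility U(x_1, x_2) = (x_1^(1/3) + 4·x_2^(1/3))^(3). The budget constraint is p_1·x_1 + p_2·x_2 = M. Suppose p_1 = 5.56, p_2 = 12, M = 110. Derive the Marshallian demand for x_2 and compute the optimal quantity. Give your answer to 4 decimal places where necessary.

With the ratio pinned down, the budget gives x_1* = M/(p_1 + p_2·(x_2/x_1)) and x_2* = (x_2/x_1)·x_1*.
Numerically x_2/x_1 = 2.523076, so x_1* = 110/(5.56 + 12·2.523076) = 3.0695 and x_2* = 2.523076·3.0695 = 7.7445.

x_2* = 7.7445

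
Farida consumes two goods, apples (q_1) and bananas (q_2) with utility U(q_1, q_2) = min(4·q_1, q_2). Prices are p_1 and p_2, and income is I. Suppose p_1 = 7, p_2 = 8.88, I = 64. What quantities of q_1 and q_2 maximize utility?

With perfect complements, no substitution: consume in ratio q_1:q_2 = 1:4.
Budget: p_1·q_1 + p_2·4·q_1 = I, so (p_1 + 4·p_2)·q_1 = I.
Demand: q_1*(p_1,p_2,I) = I/(p_1 + 4·p_2), q_2* = 4·I/(p_1 + 4·p_2).
Here 7 + 4·8.88 = 42.52, giving q_1* = 1.5052 and q_2* = 6.0207.

q_1* = 1.5052, q_2* = 6.0207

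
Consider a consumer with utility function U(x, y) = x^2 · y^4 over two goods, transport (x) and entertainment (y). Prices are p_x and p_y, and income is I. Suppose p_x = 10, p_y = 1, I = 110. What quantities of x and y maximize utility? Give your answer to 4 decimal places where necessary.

x* = 3.6667, y* = 73.3333

MU_x/MU_y = (2·y)/(4·x); tangency sets this equal to p_x/p_y.
So 2·p_y·y = 4·p_x·x; combined with the budget, a share 1/3 of income goes to x.
Demand: x*(p_x,p_y,I) = 1/3·I/p_x and y* = 2/3·I/p_y.
At p_x=10, p_y=1, I=110: x* = 1/3·110/10 = 3.6667, y* = 73.3333.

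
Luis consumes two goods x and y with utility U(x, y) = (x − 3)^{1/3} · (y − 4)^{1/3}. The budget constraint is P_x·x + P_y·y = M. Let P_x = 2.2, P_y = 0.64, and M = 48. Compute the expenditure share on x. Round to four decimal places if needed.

share on x = 0.5421

This is Cobb-Douglas in (x−3, y−4): tangency gives 1/3·P_y·(y−4) = 1/3·P_x·(x−3).
After buying the subsistence bundle (3, 4), a share 0.5 of the remaining income goes to x: x* = 3 + 0.5·(M − 3P_x − 4P_y)/P_x.
Discretionary income = 48 − 3·2.2 − 4·0.64 = 38.84; x* = 3 + 0.5·38.84/2.2 = 11.8273; y* = 4 + 0.5·38.84/0.64 = 34.3438.
Expenditure on x: 2.2·11.8273 = 26.02; share = 0.5421.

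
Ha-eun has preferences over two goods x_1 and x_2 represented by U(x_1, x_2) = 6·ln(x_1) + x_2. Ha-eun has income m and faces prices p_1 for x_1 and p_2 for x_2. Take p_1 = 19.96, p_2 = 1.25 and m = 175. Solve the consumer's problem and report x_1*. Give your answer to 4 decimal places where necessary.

MU_x_1 = 6/x_1, MU_x_2 = 1. Tangency: 6/x_1 = p_1/p_2.
So x_1*(p_1,p_2) = 6·p_2/p_1, independent of income; and x_2* = (m − 6·p_2)/p_2.
At the given prices: x_1* = 6·1.25/19.96 = 0.3758.

x_1* = 0.3758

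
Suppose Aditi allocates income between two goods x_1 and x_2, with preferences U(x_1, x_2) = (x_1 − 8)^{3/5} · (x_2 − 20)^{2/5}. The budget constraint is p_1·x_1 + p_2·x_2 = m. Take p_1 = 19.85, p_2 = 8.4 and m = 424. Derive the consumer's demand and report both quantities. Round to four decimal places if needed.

x_1* = 10.938, x_2* = 24.6286

Let x_1' = x_1−8, x_2' = x_2−20. MRS = (3/2)·x_2'/x_1' = p_1/p_2.
After buying the subsistence bundle (8, 20), a share 0.6 of the remaining income goes to x_1: x_1* = 8 + 0.6·(m − 8p_1 − 20p_2)/p_1.
Discretionary income = 424 − 8·19.85 − 20·8.4 = 97.2; x_1* = 8 + 0.6·97.2/19.85 = 10.938; x_2* = 20 + 0.4·97.2/8.4 = 24.6286.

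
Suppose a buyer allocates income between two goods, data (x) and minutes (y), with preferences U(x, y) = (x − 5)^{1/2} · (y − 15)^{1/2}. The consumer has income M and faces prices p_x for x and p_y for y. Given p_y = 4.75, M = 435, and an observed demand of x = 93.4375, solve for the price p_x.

This is Cobb-Douglas in (x−5, y−15): tangency gives 0.5·p_y·(y−15) = 0.5·p_x·(x−5).
After buying the subsistence bundle (5, 15), a share 0.5 of the remaining income goes to x: x* = 5 + 0.5·(M − 5p_x − 15p_y)/p_x.
Set x* = 93.4375 in the demand function and solve for p_x: p_x = 2.

p_x = 2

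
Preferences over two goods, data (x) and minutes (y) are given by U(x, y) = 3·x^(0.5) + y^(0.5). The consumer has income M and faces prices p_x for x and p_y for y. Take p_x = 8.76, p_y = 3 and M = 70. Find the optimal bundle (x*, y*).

From the CES first-order condition, 3·(y/x)^(0.5) = p_x/p_y.
Hence y/x = ((1/3)·p_x/p_y)^(1/(0.5)), i.e. raised to the 2 power.
With the ratio pinned down, the budget gives x* = M/(p_x + p_y·(y/x)) and y* = (y/x)·x*.
Numerically y/x = 0.947378, so x* = 70/(8.76 + 3·0.947378) = 6.0334 and y* = 0.947378·6.0334 = 5.7159.

x* = 6.0334, y* = 5.7159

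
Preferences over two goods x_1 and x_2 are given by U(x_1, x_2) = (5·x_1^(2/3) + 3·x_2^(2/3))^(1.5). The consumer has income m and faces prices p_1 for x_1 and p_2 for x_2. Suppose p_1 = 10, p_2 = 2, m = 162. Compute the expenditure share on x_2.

MU_x_1 ∝ 5·x_1^(-1/3), MU_x_2 ∝ 3·x_2^(-1/3), so MRS = (5/3)·(x_2/x_1)^(1/3) = p_1/p_2.
Hence x_2/x_1 = ((3/5)·p_1/p_2)^(1/(1/3)), i.e. raised to the 3 power.
With the ratio pinned down, the budget gives x_1* = m/(p_1 + p_2·(x_2/x_1)) and x_2* = (x_2/x_1)·x_1*.
Numerically x_2/x_1 = 27, so x_1* = 162/(10 + 2·27) = 2.5313 and x_2* = 27·2.5313 = 68.3438.
Expenditure on x_2: 2·68.3438 = 136.6875; share = 0.8438.

share on x_2 = 0.8438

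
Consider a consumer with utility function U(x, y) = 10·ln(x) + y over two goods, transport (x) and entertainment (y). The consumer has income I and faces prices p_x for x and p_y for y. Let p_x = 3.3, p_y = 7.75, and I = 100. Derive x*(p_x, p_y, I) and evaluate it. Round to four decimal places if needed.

x* = 23.4848

Set MRS = p_x/p_y: (10/x)/1 = p_x/p_y.
So x*(p_x,p_y) = 10·p_y/p_x, independent of income; and y* = (I − 10·p_y)/p_y.
At the given prices: x* = 10·7.75/3.3 = 23.4848.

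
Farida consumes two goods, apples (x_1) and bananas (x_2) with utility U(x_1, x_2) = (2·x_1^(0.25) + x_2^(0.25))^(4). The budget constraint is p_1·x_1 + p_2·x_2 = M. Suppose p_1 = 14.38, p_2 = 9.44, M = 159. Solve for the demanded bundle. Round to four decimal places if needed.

x_1* = 7.5909, x_2* = 5.28

Substitute x_2 = (x_2/x_1)·x_1 into the budget: x_1* = M/(p_1 + p_2·(x_2/x_1)).
Numerically x_2/x_1 = 0.695573, so x_1* = 159/(14.38 + 9.44·0.695573) = 7.5909 and x_2* = 0.695573·7.5909 = 5.28.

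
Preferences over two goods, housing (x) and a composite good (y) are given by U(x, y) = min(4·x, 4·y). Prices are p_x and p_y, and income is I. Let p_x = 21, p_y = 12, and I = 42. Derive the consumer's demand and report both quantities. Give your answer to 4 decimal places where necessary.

Leontief preferences: the optimum is at the kink where x/4 = y/4, i.e. y = x.
Budget: p_x·x + p_y·x = I, so (4·p_x + 4·p_y)·x = 4·I.
Demand: x*(p_x,p_y,I) = 4·I/(4·p_x + 4·p_y), y* = 4·I/(4·p_x + 4·p_y).
Here 4·21 + 4·12 = 132, giving x* = 1.2727 and y* = 1.2727.

x* = 1.2727, y* = 1.2727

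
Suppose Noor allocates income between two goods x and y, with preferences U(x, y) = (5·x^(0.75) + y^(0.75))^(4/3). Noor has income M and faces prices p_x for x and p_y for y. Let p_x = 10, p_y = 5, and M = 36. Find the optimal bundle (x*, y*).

From the CES first-order condition, 5·(y/x)^(0.25) = p_x/p_y.
Solve for the ratio: y/x = [(1/5)·p_x/p_y]^(4).
Substitute y = (y/x)·x into the budget: x* = M/(p_x + p_y·(y/x)).
Numerically y/x = 0.0256, so x* = 36/(10 + 5·0.0256) = 3.5545 and y* = 0.0256·3.5545 = 0.091.

x* = 3.5545, y* = 0.091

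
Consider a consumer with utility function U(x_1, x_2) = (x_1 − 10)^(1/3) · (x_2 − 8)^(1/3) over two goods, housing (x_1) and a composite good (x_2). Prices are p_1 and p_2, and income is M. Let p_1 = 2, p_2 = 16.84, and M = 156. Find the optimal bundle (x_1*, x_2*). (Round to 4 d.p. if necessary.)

MRS = (x_2−8)/(x_1−10). Tangency with p_1/p_2 gives x_2−8 = (p_1/p_2)·(x_1−10).
Substituting into the budget: x_1* = 10 + 0.5·(M − 10·p_1 − 8·p_2)/p_1, and x_2* = 8 + 0.5·(…)/p_2.
Discretionary income = 156 − 10·2 − 8·16.84 = 1.28; x_1* = 10 + 0.5·1.28/2 = 10.32; x_2* = 8 + 0.5·1.28/16.84 = 8.038.

x_1* = 10.32, x_2* = 8.038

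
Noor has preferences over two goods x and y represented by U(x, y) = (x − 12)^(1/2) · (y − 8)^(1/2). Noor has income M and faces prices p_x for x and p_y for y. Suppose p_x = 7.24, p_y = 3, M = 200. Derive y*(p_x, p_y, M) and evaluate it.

y* = 22.8533

This is Cobb-Douglas in (x−12, y−8): tangency gives 0.5·p_y·(y−8) = 0.5·p_x·(x−12).
Substituting into the budget: x* = 12 + 0.5·(M − 12·p_x − 8·p_y)/p_x, and y* = 8 + 0.5·(…)/p_y.
Discretionary income = 200 − 12·7.24 − 8·3 = 89.12; y* = 8 + 0.5·89.12/3 = 22.8533.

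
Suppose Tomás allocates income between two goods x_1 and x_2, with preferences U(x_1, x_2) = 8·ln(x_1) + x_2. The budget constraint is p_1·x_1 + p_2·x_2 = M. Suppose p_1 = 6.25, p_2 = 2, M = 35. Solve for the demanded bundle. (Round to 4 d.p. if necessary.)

MU_x_1 = 8/x_1, MU_x_2 = 1. Tangency: 8/x_1 = p_1/p_2.
So x_1*(p_1,p_2) = 8·p_2/p_1, independent of income; and x_2* = (M − 8·p_2)/p_2.
At the given prices: x_1* = 8·2/6.25 = 2.56, and x_2* = 9.5.

x_1* = 2.56, x_2* = 9.5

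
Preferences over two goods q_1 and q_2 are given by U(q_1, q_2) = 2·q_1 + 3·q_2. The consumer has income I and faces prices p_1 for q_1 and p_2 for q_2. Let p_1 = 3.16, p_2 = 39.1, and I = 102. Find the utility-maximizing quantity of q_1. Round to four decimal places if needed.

q_1* = 32.2785

Linear utility — the consumer picks whichever good has higher MU/price: 2/3.16 = 0.6329 vs 3/39.1 = 0.0767.
q_1 gives more utility per dollar, so spend all income on q_1: q_1* = I/p_1, q_2* = 0.
Numerically: q_1* = 32.2785, q_2* = 0.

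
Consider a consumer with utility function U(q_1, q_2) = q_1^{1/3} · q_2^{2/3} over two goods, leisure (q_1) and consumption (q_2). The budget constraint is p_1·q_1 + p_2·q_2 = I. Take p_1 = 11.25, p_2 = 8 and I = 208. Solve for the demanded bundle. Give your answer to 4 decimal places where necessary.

q_1* = 6.163, q_2* = 17.3333

The MRS is (1/2)·q_2/q_1. Set MRS = p_1/p_2.
Rearranging, p_2·q_2 = 2·p_1·q_1. Substituting into the budget gives p_1·q_1·(1 + 2) = I.
Demand: q_1*(p_1,p_2,I) = 1/3·I/p_1 and q_2* = 2/3·I/p_2.
At p_1=11.25, p_2=8, I=208: q_1* = 1/3·208/11.25 = 6.163, q_2* = 17.3333.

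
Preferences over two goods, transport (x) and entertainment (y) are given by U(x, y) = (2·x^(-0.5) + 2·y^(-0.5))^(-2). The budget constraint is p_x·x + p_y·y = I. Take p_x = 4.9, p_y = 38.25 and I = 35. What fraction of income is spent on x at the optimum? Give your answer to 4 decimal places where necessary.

share on x = 0.3352

Substitute y = (y/x)·x into the budget: x* = I/(p_x + p_y·(y/x)).
Numerically y/x = 0.254122, so x* = 35/(4.9 + 38.25·0.254122) = 2.394 and y* = 0.254122·2.394 = 0.6084.
Expenditure on x: 4.9·2.394 = 11.7304; share = 0.3352.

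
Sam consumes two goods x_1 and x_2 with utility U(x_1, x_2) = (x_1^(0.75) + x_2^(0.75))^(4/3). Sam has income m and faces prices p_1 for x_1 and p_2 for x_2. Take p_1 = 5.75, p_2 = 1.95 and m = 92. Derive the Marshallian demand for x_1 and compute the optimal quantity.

Substitute x_2 = (x_2/x_1)·x_1 into the budget: x_1* = m/(p_1 + p_2·(x_2/x_1)).
Numerically x_2/x_1 = 75.601939, so x_1* = 92/(5.75 + 1.95·75.601939) = 0.6006.

x_1* = 0.6006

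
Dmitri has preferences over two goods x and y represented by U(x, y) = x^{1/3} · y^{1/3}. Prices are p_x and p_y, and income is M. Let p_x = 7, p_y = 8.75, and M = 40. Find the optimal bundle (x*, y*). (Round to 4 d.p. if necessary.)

The MRS is y/x. Set MRS = p_x/p_y.
So 1/3·p_y·y = 1/3·p_x·x; combined with the budget, a share 0.5 of income goes to x.
Demand: x*(p_x,p_y,M) = 0.5·M/p_x and y* = 0.5·M/p_y.
At p_x=7, p_y=8.75, M=40: x* = 0.5·40/7 = 2.8571, y* = 2.2857.

x* = 2.8571, y* = 2.2857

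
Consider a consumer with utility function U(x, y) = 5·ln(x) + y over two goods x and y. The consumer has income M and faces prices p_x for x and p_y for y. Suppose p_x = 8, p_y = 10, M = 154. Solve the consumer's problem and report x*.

So x*(p_x,p_y) = 5·p_y/p_x, independent of income; and y* = (M − 5·p_y)/p_y.
At the given prices: x* = 5·10/8 = 6.25.

x* = 6.25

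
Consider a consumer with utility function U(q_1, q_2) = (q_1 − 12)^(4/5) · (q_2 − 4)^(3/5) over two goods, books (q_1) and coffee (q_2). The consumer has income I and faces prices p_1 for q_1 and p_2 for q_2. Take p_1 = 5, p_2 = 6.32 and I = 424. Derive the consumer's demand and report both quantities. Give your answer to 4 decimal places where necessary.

q_1* = 50.7109, q_2* = 26.9693

MRS = (4/3)·(q_2−4)/(q_1−12). Tangency with p_1/p_2 gives q_2−4 = (3/4)·(p_1/p_2)·(q_1−12).
Substituting into the budget: q_1* = 12 + 4/7·(I − 12·p_1 − 4·p_2)/p_1, and q_2* = 4 + 3/7·(…)/p_2.
Discretionary income = 424 − 12·5 − 4·6.32 = 338.72; q_1* = 12 + 4/7·338.72/5 = 50.7109; q_2* = 4 + 3/7·338.72/6.32 = 26.9693.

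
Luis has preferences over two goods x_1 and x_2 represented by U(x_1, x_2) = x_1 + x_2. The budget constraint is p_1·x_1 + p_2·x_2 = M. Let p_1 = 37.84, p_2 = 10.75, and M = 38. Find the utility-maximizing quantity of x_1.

x_1* = 0

x_2 gives more utility per dollar, so spend all income on x_2: x_2* = M/p_2, x_1* = 0.
Numerically: x_1* = 0, x_2* = 3.5349.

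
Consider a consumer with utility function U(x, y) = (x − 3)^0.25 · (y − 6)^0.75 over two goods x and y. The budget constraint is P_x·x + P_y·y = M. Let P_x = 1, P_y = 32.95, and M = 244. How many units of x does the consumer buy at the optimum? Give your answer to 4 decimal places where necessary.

MRS = (1/3)·(y−6)/(x−3). Tangency with P_x/P_y gives y−6 = 3·(P_x/P_y)·(x−3).
After buying the subsistence bundle (3, 6), a share 0.25 of the remaining income goes to x: x* = 3 + 0.25·(M − 3P_x − 6P_y)/P_x.
Discretionary income = 244 − 3·1 − 6·32.95 = 43.3; x* = 3 + 0.25·43.3/1 = 13.825.

x* = 13.825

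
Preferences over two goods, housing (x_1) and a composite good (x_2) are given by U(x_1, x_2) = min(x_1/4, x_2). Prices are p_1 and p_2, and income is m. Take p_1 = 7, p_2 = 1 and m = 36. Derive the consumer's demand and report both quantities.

With perfect complements, no substitution: consume in ratio x_1:x_2 = 4:1.
Budget: p_1·x_1 + p_2·(1/4)·x_1 = m, so (4·p_1 + p_2)·x_1 = 4·m.
Demand: x_1*(p_1,p_2,m) = 4·m/(4·p_1 + p_2), x_2* = m/(4·p_1 + p_2).
Here 4·7 + 1 = 29, giving x_1* = 4.9655 and x_2* = 1.2414.

x_1* = 4.9655, x_2* = 1.2414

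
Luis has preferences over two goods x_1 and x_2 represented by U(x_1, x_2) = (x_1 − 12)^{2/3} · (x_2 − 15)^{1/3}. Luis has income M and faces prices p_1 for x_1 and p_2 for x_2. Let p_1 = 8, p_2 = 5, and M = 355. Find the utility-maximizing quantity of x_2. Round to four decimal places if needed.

x_2* = 27.2667

MRS = 2·(x_2−15)/(x_1−12). Tangency with p_1/p_2 gives x_2−15 = (1/2)·(p_1/p_2)·(x_1−12).
Substituting into the budget: x_1* = 12 + 2/3·(M − 12·p_1 − 15·p_2)/p_1, and x_2* = 15 + 1/3·(…)/p_2.
Discretionary income = 355 − 12·8 − 15·5 = 184; x_2* = 15 + 1/3·184/5 = 27.2667.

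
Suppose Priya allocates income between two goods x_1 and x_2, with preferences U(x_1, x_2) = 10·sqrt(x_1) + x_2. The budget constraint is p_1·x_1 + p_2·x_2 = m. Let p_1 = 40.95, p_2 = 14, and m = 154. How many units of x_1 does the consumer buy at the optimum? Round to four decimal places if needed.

x_1* = 2.9221

MU_x_1 = 5/√x_1, MU_x_2 = 1. Tangency: 5/√x_1 = p_1/p_2.
Solve: √x_1 = 5·p_2/p_1, so x_1*(p_1,p_2) = (5·p_2/p_1)², and x_2* = (m − p_1·x_1*)/p_2.
Plugging in: x_1* = (5·14/40.95)² = 2.9221.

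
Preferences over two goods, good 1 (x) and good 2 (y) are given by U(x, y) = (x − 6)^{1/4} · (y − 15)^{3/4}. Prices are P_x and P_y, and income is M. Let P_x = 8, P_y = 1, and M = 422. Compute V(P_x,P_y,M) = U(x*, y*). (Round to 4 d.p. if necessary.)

V = 121.6474

Let x' = x−6, y' = y−15. MRS = (1/3)·y'/x' = P_x/P_y.
After buying the subsistence bundle (6, 15), a share 0.25 of the remaining income goes to x: x* = 6 + 0.25·(M − 6P_x − 15P_y)/P_x.
Discretionary income = 422 − 6·8 − 15·1 = 359; x* = 6 + 0.25·359/8 = 17.2188; y* = 15 + 0.75·359/1 = 284.25.
Utility at the optimum: U(17.2188, 284.25) = 121.6474.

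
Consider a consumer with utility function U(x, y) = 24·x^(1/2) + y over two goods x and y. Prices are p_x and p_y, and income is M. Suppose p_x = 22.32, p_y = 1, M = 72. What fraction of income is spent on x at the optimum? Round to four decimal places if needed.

Set MRS = p_x/p_y: 12·x^(−1/2) = p_x/p_y.
Solve: √x = 12·p_y/p_x, so x*(p_x,p_y) = (12·p_y/p_x)², and y* = (M − p_x·x*)/p_y.
Plugging in: x* = (12·1/22.32)² = 0.2891, y* = 65.5484.
Expenditure on x: 22.32·0.2891 = 6.4516; share = 0.0896.

share on x = 0.0896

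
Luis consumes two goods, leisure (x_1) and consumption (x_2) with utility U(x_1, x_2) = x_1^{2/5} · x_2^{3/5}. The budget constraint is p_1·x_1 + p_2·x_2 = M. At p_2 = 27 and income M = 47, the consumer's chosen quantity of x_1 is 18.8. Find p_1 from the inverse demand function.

MU_x_1/MU_x_2 = (0.4·x_2)/(0.6·x_1); tangency sets this equal to p_1/p_2.
So 0.4·p_2·x_2 = 0.6·p_1·x_1; combined with the budget, a share 0.4 of income goes to x_1.
Demand: x_1*(p_1,p_2,M) = 0.4·M/p_1 and x_2* = 0.6·M/p_2.
Set x_1* = 18.8 in the demand function and solve for p_1: p_1 = 1.

p_1 = 1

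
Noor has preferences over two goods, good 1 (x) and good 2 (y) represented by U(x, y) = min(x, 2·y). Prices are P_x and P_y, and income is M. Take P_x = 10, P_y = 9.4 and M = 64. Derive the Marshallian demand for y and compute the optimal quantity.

Leontief preferences: the optimum is at the kink where x/2 = y/1, i.e. y = (1/2)·x.
Budget: P_x·x + P_y·(1/2)·x = M, so (2·P_x + P_y)·x = 2·M.
Demand: x*(P_x,P_y,M) = 2·M/(2·P_x + P_y), y* = M/(2·P_x + P_y).
Here 2·10 + 9.4 = 29.4, giving y* = 2.1769.

y* = 2.1769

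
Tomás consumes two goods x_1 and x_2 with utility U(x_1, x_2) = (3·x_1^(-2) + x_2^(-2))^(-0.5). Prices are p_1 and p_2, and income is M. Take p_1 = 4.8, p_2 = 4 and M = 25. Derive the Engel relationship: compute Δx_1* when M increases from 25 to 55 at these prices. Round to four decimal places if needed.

MRS = MU_x_1/MU_x_2 = 3·(x_2/x_1)^(3). Set equal to p_1/p_2.
Solve for the ratio: x_2/x_1 = [(1/3)·p_1/p_2]^(1/3).
With the ratio pinned down, the budget gives x_1* = M/(p_1 + p_2·(x_2/x_1)) and x_2* = (x_2/x_1)·x_1*.
Numerically x_2/x_1 = 0.736806, so x_1* = 25/(4.8 + 4·0.736806) = 3.227.
At M' = 55: x_1* = 7.0993. Change: 7.0993 − 3.227 = 3.8724.

Δx_1* = 3.8724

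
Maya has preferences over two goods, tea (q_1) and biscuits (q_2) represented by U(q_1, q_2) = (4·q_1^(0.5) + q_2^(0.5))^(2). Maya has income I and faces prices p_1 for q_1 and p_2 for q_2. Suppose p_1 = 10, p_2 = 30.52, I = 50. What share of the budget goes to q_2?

share on q_2 = 0.0201

From the CES first-order condition, 4·(q_2/q_1)^(0.5) = p_1/p_2.
Solve for the ratio: q_2/q_1 = [(1/4)·p_1/p_2]^(2).
With the ratio pinned down, the budget gives q_1* = I/(p_1 + p_2·(q_2/q_1)) and q_2* = (q_2/q_1)·q_1*.
Numerically q_2/q_1 = 0.00671, so q_1* = 50/(10 + 30.52·0.00671) = 4.8997 and q_2* = 0.00671·4.8997 = 0.0329.
Expenditure on q_2: 30.52·0.0329 = 1.0034; share = 0.0201.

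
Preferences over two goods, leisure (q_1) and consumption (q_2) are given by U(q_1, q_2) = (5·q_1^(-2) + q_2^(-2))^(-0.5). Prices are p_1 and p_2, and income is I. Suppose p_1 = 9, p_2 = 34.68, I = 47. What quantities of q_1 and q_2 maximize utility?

q_1* = 2.1426, q_2* = 0.7992

Numerically q_2/q_1 = 0.373019, so q_1* = 47/(9 + 34.68·0.373019) = 2.1426 and q_2* = 0.373019·2.1426 = 0.7992.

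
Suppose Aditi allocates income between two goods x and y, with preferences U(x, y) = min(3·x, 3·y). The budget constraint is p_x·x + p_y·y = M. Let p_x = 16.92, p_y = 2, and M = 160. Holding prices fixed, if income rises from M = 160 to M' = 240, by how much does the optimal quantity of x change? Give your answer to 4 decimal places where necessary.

Demand: x*(p_x,p_y,M) = 3·M/(3·p_x + 3·p_y), y* = 3·M/(3·p_x + 3·p_y).
Here 3·16.92 + 3·2 = 56.76, giving x* = 8.4567.
At M' = 240: x* = 12.685. Change: 12.685 − 8.4567 = 4.2283.

Δx* = 4.2283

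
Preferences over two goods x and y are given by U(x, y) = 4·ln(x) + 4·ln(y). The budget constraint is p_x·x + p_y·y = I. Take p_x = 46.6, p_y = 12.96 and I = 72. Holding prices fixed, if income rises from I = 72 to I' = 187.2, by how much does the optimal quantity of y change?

Δy* = 4.4444

The MRS is y/x. Set MRS = p_x/p_y.
Rearranging, p_y·y = p_x·x. Substituting into the budget gives p_x·x·(1 + 1) = I.
Demand: x*(p_x,p_y,I) = 0.5·I/p_x and y* = 0.5·I/p_y.
At p_x=46.6, p_y=12.96, I=72: y* = 0.5·72/12.96 = 2.7778.
At I' = 187.2: y* = 7.2222. Change: 7.2222 − 2.7778 = 4.4444.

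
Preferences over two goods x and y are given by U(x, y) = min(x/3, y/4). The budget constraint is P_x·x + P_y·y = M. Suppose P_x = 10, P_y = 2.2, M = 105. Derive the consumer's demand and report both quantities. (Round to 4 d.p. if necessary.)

With perfect complements, no substitution: consume in ratio x:y = 3:4.
Budget: P_x·x + P_y·(4/3)·x = M, so (3·P_x + 4·P_y)·x = 3·M.
Demand: x*(P_x,P_y,M) = 3·M/(3·P_x + 4·P_y), y* = 4·M/(3·P_x + 4·P_y).
Here 3·10 + 4·2.2 = 38.8, giving x* = 8.1186 and y* = 10.8247.

x* = 8.1186, y* = 10.8247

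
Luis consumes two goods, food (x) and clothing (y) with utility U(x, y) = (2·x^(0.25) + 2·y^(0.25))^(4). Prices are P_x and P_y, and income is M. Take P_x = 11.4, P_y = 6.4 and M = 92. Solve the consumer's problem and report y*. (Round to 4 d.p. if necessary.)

With the ratio pinned down, the budget gives x* = M/(P_x + P_y·(y/x)) and y* = (y/x)·x*.
Numerically y/x = 2.159235, so x* = 92/(11.4 + 6.4·2.159235) = 3.648 and y* = 2.159235·3.648 = 7.8769.

y* = 7.8769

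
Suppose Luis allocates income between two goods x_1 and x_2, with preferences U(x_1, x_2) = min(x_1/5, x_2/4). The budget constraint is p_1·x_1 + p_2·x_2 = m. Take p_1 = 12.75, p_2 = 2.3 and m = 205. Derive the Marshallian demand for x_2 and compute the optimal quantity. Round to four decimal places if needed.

With perfect complements, no substitution: consume in ratio x_1:x_2 = 5:4.
Budget: p_1·x_1 + p_2·(4/5)·x_1 = m, so (5·p_1 + 4·p_2)·x_1 = 5·m.
Demand: x_1*(p_1,p_2,m) = 5·m/(5·p_1 + 4·p_2), x_2* = 4·m/(5·p_1 + 4·p_2).
Here 5·12.75 + 4·2.3 = 72.95, giving x_2* = 11.2406.

x_2* = 11.2406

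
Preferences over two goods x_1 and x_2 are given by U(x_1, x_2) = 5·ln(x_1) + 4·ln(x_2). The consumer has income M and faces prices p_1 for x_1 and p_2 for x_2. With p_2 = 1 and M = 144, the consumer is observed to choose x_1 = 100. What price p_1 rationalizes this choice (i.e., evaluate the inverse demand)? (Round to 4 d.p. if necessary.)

p_1 = 0.8

The MRS is (5/4)·x_2/x_1. Set MRS = p_1/p_2.
Rearranging, p_2·x_2 = (4/5)·p_1·x_1. Substituting into the budget gives p_1·x_1·(1 + (4/5)) = M.
Demand: x_1*(p_1,p_2,M) = 5/9·M/p_1 and x_2* = 4/9·M/p_2.
Set x_1* = 100 in the demand function and solve for p_1: p_1 = 0.8.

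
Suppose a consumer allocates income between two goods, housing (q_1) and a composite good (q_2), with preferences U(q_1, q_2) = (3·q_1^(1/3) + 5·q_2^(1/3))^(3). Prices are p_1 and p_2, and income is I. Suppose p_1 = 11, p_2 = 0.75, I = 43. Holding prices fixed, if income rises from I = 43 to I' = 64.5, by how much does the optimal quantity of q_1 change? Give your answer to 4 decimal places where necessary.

Numerically q_2/q_1 = 120.856568, so q_1* = 43/(11 + 0.75·120.856568) = 0.4231.
At I' = 64.5: q_1* = 0.6346. Change: 0.6346 − 0.4231 = 0.2115.

Δq_1* = 0.2115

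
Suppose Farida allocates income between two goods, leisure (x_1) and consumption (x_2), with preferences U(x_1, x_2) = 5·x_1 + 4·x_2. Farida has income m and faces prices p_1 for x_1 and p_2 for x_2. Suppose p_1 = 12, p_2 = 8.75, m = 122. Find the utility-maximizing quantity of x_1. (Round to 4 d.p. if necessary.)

x_1* = 0

Perfect substitutes: compare marginal utility per dollar. 5/p_1 vs 4/p_2 → 0.4167 vs 0.4571.
x_2 gives more utility per dollar, so spend all income on x_2: x_2* = m/p_2, x_1* = 0.
Numerically: x_1* = 0, x_2* = 13.9429.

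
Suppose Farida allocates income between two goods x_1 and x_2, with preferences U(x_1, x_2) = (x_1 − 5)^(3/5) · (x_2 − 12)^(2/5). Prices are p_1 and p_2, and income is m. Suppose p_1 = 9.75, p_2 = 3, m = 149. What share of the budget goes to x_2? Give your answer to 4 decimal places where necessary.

share on x_2 = 0.4141

Let x_1' = x_1−5, x_2' = x_2−12. MRS = (3/2)·x_2'/x_1' = p_1/p_2.
Substituting into the budget: x_1* = 5 + 0.6·(m − 5·p_1 − 12·p_2)/p_1, and x_2* = 12 + 0.4·(…)/p_2.
Discretionary income = 149 − 5·9.75 − 12·3 = 64.25; x_1* = 5 + 0.6·64.25/9.75 = 8.9538; x_2* = 12 + 0.4·64.25/3 = 20.5667.
Expenditure on x_2: 3·20.5667 = 61.7; share = 0.4141.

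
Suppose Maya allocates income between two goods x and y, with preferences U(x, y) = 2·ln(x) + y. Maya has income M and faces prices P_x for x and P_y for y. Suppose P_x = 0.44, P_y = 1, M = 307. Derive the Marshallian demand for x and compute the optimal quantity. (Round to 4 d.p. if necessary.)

x* = 4.5455

So x*(P_x,P_y) = 2·P_y/P_x, independent of income; and y* = (M − 2·P_y)/P_y.
At the given prices: x* = 2·1/0.44 = 4.5455.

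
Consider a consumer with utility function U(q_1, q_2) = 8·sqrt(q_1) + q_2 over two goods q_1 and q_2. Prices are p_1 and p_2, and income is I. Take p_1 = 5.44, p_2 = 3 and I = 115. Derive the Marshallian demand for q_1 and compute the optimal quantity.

Thus q_1* = (4·p_2/p_1)² — independent of I — with the rest of income spent on q_2.
Plugging in: q_1* = (4·3/5.44)² = 4.8659.

q_1* = 4.8659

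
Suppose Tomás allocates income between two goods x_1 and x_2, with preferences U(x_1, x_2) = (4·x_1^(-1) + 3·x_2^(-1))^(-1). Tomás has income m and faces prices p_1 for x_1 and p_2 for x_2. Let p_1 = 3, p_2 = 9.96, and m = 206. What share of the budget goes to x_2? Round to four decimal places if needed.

From the CES first-order condition, (4/3)·(x_2/x_1)^(2) = p_1/p_2.
Solve for the ratio: x_2/x_1 = [(3/4)·p_1/p_2]^(0.5).
With the ratio pinned down, the budget gives x_1* = m/(p_1 + p_2·(x_2/x_1)) and x_2* = (x_2/x_1)·x_1*.
Numerically x_2/x_1 = 0.475293, so x_1* = 206/(3 + 9.96·0.475293) = 26.6359 and x_2* = 0.475293·26.6359 = 12.6599.
Expenditure on x_2: 9.96·12.6599 = 126.0923; share = 0.6121.

share on x_2 = 0.6121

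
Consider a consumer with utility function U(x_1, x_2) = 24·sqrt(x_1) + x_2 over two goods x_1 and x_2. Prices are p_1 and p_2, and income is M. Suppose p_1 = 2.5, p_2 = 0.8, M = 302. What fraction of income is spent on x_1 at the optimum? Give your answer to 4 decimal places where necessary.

share on x_1 = 0.1221

Set MRS = p_1/p_2: 12·x_1^(−1/2) = p_1/p_2.
Thus x_1* = (12·p_2/p_1)² — independent of M — with the rest of income spent on x_2.
Plugging in: x_1* = (12·0.8/2.5)² = 14.7456, x_2* = 331.42.
Expenditure on x_1: 2.5·14.7456 = 36.864; share = 0.1221.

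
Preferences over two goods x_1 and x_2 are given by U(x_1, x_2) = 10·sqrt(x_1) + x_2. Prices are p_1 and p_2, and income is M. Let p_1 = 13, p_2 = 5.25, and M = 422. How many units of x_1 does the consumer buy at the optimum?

Set MRS = p_1/p_2: 5·x_1^(−1/2) = p_1/p_2.
Solve: √x_1 = 5·p_2/p_1, so x_1*(p_1,p_2) = (5·p_2/p_1)², and x_2* = (M − p_1·x_1*)/p_2.
Plugging in: x_1* = (5·5.25/13)² = 4.0773.

x_1* = 4.0773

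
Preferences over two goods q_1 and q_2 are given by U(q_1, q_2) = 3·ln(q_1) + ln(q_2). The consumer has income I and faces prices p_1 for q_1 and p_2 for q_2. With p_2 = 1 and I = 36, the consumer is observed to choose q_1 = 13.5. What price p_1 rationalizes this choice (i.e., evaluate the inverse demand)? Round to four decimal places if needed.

p_1 = 2

The MRS is 3·q_2/q_1. Set MRS = p_1/p_2.
So 3·p_2·q_2 = p_1·q_1; combined with the budget, a share 0.75 of income goes to q_1.
Demand: q_1*(p_1,p_2,I) = 0.75·I/p_1 and q_2* = 0.25·I/p_2.
Set q_1* = 13.5 in the demand function and solve for p_1: p_1 = 2.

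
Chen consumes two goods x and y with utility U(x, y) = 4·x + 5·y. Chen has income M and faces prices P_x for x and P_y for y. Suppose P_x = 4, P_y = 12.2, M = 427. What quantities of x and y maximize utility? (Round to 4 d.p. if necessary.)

Linear utility — the consumer picks whichever good has higher MU/price: 4/4 = 1 vs 5/12.2 = 0.4098.
x gives more utility per dollar, so spend all income on x: x* = M/P_x, y* = 0.
Numerically: x* = 106.75, y* = 0.

x* = 106.75, y* = 0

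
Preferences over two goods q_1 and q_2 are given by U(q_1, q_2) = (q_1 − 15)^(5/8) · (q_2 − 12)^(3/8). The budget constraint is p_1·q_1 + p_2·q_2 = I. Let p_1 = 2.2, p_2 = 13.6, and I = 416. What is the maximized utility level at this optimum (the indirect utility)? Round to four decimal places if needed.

V = 26.0389

Let q_1' = q_1−15, q_2' = q_2−12. MRS = (5/3)·q_2'/q_1' = p_1/p_2.
After buying the subsistence bundle (15, 12), a share 0.625 of the remaining income goes to q_1: q_1* = 15 + 0.625·(I − 15p_1 − 12p_2)/p_1.
Discretionary income = 416 − 15·2.2 − 12·13.6 = 219.8; q_1* = 15 + 0.625·219.8/2.2 = 77.4432; q_2* = 12 + 0.375·219.8/13.6 = 18.0607.
Utility at the optimum: U(77.4432, 18.0607) = 26.0389.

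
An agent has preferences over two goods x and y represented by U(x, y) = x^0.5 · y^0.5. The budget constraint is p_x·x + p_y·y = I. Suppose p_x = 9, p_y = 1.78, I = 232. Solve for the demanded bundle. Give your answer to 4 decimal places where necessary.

The MRS is y/x. Set MRS = p_x/p_y.
So 0.5·p_y·y = 0.5·p_x·x; combined with the budget, a share 0.5 of income goes to x.
Demand: x*(p_x,p_y,I) = 0.5·I/p_x and y* = 0.5·I/p_y.
At p_x=9, p_y=1.78, I=232: x* = 0.5·232/9 = 12.8889, y* = 65.1685.

x* = 12.8889, y* = 65.1685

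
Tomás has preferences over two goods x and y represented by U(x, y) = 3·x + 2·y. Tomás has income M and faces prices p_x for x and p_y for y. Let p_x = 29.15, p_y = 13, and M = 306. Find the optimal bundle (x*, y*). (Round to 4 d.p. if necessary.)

Numerically: x* = 0, y* = 23.5385.

x* = 0, y* = 23.5385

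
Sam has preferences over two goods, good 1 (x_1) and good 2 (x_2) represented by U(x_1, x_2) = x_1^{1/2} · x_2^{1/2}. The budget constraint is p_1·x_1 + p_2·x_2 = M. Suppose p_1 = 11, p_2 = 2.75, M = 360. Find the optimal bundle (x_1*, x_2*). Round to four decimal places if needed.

x_1* = 16.3636, x_2* = 65.4545

Tangency: MRS = x_2/x_1 = p_1/p_2.
Rearranging, p_2·x_2 = p_1·x_1. Substituting into the budget gives p_1·x_1·(1 + 1) = M.
Demand: x_1*(p_1,p_2,M) = 0.5·M/p_1 and x_2* = 0.5·M/p_2.
At p_1=11, p_2=2.75, M=360: x_1* = 0.5·360/11 = 16.3636, x_2* = 65.4545.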